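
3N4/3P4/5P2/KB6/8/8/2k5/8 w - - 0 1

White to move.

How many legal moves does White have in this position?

White to move; king on a5.
In check: no.
Legal moves: Nf7, Nb7, Ne6, Nc6, Bc6, Ba6, Bc4, Ba4+, Bd3+, Be2, Bf1, Kb6, Ka6, Kb4, Ka4, f7.
Count: 16.

16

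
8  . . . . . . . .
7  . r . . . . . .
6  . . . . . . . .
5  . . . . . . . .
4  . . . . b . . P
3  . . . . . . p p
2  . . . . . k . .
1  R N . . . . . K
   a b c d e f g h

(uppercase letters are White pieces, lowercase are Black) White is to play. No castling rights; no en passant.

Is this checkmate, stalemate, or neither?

checkmate

White to move; white king on h1.
In check: yes, from the black bishop on e4.
King squares — g1: attacked by Kf2; g2: attacked by Kf2; h2: attacked by Pg3.
Legal moves for White: none.
In check with no legal moves → checkmate.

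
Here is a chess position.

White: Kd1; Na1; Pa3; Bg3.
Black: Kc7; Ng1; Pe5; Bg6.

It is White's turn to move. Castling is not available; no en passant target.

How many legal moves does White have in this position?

12

White to move; king on d1.
In check: no.
Legal moves: Bxe5+, Bh4, Bf4, Bh2, Bf2, Be1, Kd2, Ke1, Kc1, Nb3, Nc2, a4.
Count: 12.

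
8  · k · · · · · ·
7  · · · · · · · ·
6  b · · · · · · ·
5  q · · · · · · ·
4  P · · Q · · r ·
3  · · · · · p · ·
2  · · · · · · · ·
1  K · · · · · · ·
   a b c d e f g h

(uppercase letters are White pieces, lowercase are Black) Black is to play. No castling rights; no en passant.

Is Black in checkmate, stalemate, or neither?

neither

Black to move; black king on b8.
In check: no.
Legal moves for Black include: Kc8, Ka8, Kc7, Kb7, Bc8, Bb7, Bb5, Bc4, Bd3, Be2, Bf1, Qd8, Qc7, Qb6, Qh5, Qg5, Qf5, Qe5, ... (list truncated; more exist).
Black has legal moves and is not in check → neither.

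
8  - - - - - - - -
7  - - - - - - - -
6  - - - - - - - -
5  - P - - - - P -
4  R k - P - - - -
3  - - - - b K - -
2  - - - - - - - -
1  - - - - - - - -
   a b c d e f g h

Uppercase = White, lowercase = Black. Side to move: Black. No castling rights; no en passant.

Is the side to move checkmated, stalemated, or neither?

neither

Black to move; black king on b4.
In check: yes, from the white rook on a4.
King squares — a3: attacked by Ra4; b3: available; c3: available; a4: available; c4: attacked by Ra4; a5: attacked by Ra4; b5: available; c5: attacked by Pd4.
Legal moves for Black: Kxb5, Kxa4, Kc3, Kb3.
Black is in check but has 4 legal moves → neither.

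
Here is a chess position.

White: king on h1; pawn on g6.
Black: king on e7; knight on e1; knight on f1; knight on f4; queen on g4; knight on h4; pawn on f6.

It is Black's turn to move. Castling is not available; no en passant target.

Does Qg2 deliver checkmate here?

yes

After Qg2: white king on h1; in check: yes, from the black queen on g2.
King squares — g1: attacked by Qg2; g2: attacked by Ne1; h2: attacked by Nf1.
White has no legal moves → checkmate.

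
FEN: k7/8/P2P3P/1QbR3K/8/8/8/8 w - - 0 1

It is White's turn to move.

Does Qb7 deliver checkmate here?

yes

After Qb7: black king on a8; in check: yes, from the white queen on b7.
King squares — a7: attacked by Qb7; b7: attacked by Pa6; b8: attacked by Qb7.
Black has no legal moves → checkmate.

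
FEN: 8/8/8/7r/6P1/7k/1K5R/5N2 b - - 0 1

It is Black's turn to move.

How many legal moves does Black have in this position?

1

Black to move; king on h3.
In check: yes, from the white rook on h2.
Legal moves: Kxg4.
Count: 1.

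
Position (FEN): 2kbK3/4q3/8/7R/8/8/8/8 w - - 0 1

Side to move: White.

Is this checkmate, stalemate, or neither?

White to move; white king on e8.
In check: yes, from the black queen on e7.
King squares — d7: attacked by Qe7; e7: attacked by Bd8; f7: attacked by Qe7; d8: attacked by Qe7; f8: attacked by Qe7.
Legal moves for White: none.
In check with no legal moves → checkmate.

checkmate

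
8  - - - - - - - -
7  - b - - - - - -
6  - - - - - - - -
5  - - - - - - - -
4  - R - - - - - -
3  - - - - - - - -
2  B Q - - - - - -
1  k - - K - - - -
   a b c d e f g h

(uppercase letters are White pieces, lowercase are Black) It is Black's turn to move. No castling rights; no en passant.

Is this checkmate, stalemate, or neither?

checkmate

Black to move; black king on a1.
In check: yes, from the white queen on b2.
King squares — b1: attacked by Ba2; a2: attacked by Qb2; b2: attacked by Rb4.
Legal moves for Black: none.
In check with no legal moves → checkmate.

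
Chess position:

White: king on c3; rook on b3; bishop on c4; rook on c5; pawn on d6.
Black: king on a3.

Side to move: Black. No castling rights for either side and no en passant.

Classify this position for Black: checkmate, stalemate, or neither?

Black to move; black king on a3.
In check: yes, from the white rook on b3.
Legal moves for Black: Ka4, Ka2.
Black is in check but has 2 legal moves → neither.

neither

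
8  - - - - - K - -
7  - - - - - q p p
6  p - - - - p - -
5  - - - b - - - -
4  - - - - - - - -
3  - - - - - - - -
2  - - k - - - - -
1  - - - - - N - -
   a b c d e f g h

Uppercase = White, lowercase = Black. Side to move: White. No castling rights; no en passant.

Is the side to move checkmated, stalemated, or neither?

checkmate

White to move; white king on f8.
In check: yes, from the black queen on f7.
King squares — e7: attacked by Qf7; f7: attacked by Bd5; g7: attacked by Qf7; e8: attacked by Qf7; g8: attacked by Qf7.
Legal moves for White: none.
In check with no legal moves → checkmate.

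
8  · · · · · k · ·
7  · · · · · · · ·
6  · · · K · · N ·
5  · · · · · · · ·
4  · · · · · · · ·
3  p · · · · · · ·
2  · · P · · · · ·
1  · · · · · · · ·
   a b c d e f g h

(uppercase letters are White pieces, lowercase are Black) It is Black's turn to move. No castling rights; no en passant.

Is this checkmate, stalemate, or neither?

neither

Black to move; black king on f8.
In check: yes, from the white knight on g6.
King squares — e7: attacked by Kd6; f7: available; g7: available; e8: available; g8: available.
Legal moves for Black: Kg8, Ke8, Kg7, Kf7.
Black is in check but has 4 legal moves → neither.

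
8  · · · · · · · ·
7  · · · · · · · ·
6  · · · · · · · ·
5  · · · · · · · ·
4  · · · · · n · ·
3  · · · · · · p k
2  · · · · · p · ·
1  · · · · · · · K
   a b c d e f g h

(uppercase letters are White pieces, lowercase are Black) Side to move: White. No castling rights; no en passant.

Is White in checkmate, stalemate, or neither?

White to move; white king on h1.
In check: no.
King squares — g1: attacked by Pf2; g2: attacked by Kh3; h2: attacked by Pg3.
Legal moves for White: none.
Not in check and no legal moves → stalemate.

stalemate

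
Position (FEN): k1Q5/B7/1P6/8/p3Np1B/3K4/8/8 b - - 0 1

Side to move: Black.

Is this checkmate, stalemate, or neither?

Black to move; black king on a8.
In check: yes, from the white queen on c8.
King squares — a7: attacked by Pb6; b7: attacked by Qc8; b8: attacked by Ba7.
Legal moves for Black: none.
In check with no legal moves → checkmate.

checkmate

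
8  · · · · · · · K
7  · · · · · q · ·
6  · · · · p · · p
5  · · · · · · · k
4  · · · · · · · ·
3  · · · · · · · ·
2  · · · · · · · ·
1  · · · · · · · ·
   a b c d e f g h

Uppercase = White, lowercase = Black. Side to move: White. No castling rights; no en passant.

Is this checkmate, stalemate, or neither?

stalemate

White to move; white king on h8.
In check: no.
King squares — g7: attacked by Qf7; h7: attacked by Qf7; g8: attacked by Qf7.
Legal moves for White: none.
Not in check and no legal moves → stalemate.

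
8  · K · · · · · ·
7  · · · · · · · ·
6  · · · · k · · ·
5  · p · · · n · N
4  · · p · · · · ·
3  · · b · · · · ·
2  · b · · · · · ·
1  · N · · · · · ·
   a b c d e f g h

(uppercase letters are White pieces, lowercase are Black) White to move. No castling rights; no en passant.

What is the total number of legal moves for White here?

White to move; king on b8.
In check: no.
Legal moves: Kc8, Ka8, Kc7, Kb7, Ka7, Ng7+, Nf6, Nf4+, Ng3, Nxc3, Na3, Nd2.
Count: 12.

12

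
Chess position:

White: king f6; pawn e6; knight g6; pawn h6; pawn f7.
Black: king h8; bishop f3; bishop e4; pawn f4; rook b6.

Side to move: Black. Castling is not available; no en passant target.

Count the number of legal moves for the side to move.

2

Black to move; king on h8.
In check: yes, from the white knight on g6.
Legal moves: Kh7, Bxg6.
Count: 2.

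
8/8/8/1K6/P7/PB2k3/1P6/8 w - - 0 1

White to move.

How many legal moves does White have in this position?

16

White to move; king on b5.
In check: no.
Legal moves: Kc6, Kb6, Ka6, Kc5, Ka5, Kc4, Kb4, Bg8, Bf7, Be6, Bd5, Bc4, Bc2, Ba2, Bd1, a5.
Count: 16.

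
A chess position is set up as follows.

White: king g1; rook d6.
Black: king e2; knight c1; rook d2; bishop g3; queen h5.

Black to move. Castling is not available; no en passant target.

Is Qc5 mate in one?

no

After Qc5: white king on g1; in check: yes, from the black queen on c5.
White has 3 legal replies: Kg2, Kh1, Rd4.
In check but a legal move exists → not checkmate.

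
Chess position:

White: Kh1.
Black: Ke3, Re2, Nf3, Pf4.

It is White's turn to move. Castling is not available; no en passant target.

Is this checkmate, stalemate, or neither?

stalemate

White to move; white king on h1.
In check: no.
King squares — g1: attacked by Nf3; g2: attacked by Re2; h2: attacked by Re2.
Legal moves for White: none.
Not in check and no legal moves → stalemate.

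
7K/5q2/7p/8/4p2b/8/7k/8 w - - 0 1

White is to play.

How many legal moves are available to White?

0

White to move; king on h8.
In check: no.
Legal moves: none.
Count: 0.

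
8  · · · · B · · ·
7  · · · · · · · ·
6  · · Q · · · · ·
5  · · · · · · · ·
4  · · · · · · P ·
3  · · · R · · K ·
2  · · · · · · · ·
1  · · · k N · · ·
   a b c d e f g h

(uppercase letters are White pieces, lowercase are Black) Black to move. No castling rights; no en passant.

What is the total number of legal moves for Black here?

Black to move; king on d1.
In check: yes, from the white rook on d3.
Legal moves: Ke2, Kxe1.
Count: 2.

2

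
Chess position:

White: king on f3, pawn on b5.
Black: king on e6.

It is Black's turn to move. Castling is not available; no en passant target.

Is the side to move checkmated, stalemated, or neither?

Black to move; black king on e6.
In check: no.
Legal moves for Black: Kf7, Ke7, Kd7, Kf6, Kd6, Kf5, Ke5, Kd5.
Black has 8 legal moves and is not in check → neither.

neither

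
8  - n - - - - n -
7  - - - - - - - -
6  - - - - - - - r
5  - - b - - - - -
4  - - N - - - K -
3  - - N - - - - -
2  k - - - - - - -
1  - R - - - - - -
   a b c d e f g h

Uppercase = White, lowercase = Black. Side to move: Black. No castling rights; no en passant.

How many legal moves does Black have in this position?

0

Black to move; king on a2.
In check: yes, from the white knight on c3.
Legal moves: none.
Count: 0.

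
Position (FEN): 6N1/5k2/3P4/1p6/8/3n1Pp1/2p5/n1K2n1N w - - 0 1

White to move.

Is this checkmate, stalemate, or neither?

checkmate

White to move; white king on c1.
In check: yes, from the black knight on d3.
King squares — b1: attacked by Pc2; d1: attacked by Pc2; b2: attacked by Nd3; c2: attacked by Na1; d2: attacked by Nf1.
Legal moves for White: none.
In check with no legal moves → checkmate.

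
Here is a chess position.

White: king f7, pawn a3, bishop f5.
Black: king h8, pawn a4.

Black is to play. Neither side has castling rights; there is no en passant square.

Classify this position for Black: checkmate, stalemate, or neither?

Black to move; black king on h8.
In check: no.
King squares — g7: attacked by Kf7; h7: attacked by Bf5; g8: attacked by Kf7.
Legal moves for Black: none.
Not in check and no legal moves → stalemate.

stalemate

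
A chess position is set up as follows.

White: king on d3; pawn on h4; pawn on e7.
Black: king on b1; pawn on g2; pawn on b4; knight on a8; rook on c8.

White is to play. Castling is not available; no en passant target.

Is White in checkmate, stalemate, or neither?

White to move; white king on d3.
In check: no.
Legal moves for White: Ke4, Kd4, Ke3, Ke2, Kd2, e8=Q, e8=R, e8=B, e8=N, h5.
White has 10 legal moves and is not in check → neither.

neither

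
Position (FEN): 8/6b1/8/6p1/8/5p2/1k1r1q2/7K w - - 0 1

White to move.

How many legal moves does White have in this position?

White to move; king on h1.
In check: no.
Legal moves: none.
Count: 0.

0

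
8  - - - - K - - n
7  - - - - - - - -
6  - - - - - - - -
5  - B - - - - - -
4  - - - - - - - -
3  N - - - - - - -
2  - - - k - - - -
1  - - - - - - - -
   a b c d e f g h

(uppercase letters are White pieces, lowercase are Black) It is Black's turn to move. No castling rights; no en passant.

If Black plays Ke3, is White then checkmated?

no

After Ke3: white king on e8; in check: no.
White is not in check, so this cannot be checkmate.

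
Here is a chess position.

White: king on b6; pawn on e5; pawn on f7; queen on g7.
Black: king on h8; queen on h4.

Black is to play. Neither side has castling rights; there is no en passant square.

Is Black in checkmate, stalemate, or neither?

neither

Black to move; black king on h8.
In check: yes, from the white queen on g7.
King squares — g7: available; h7: attacked by Qg7; g8: attacked by Pf7.
Legal moves for Black: Kxg7.
Black is in check but has 1 legal move → neither.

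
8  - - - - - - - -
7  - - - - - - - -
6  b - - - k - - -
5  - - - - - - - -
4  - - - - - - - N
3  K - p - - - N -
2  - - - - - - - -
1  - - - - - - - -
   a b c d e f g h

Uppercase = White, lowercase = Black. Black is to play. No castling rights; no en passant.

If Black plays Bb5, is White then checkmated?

no

After Bb5: white king on a3; in check: no.
White is not in check, so this cannot be checkmate.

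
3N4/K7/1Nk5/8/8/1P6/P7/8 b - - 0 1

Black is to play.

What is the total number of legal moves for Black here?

4

Black to move; king on c6.
In check: yes, from the white knight on d8.
Legal moves: Kc7, Kd6, Kc5, Kb5.
Count: 4.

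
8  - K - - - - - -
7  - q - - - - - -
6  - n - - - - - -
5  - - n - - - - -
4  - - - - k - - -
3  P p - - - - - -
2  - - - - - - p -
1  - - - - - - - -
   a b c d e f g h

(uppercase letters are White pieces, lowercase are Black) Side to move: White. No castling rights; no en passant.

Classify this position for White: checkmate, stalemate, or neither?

White to move; white king on b8.
In check: yes, from the black queen on b7.
King squares — a7: attacked by Qb7; b7: attacked by Nc5; c7: attacked by Qb7; a8: attacked by Nb6; c8: attacked by Nb6.
Legal moves for White: none.
In check with no legal moves → checkmate.

checkmate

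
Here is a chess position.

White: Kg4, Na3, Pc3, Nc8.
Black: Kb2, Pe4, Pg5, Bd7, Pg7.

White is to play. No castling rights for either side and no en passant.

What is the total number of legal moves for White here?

3

White to move; king on g4.
In check: yes, from the black bishop on d7.
Legal moves: Kh5, Kxg5, Kg3.
Count: 3.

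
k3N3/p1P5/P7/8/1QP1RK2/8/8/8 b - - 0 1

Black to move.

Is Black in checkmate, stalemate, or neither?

stalemate

Black to move; black king on a8.
In check: no.
King squares — a7: own pawn; b7: attacked by Qb4; b8: attacked by Qb4.
Legal moves for Black: none.
Not in check and no legal moves → stalemate.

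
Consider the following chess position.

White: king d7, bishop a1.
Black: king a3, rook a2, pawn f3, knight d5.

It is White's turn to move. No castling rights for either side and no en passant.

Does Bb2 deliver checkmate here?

no

After Bb2: black king on a3; in check: yes, from the white bishop on b2.
Black has 5 legal replies: Kb4, Ka4, Kb3, Kxb2, Rxb2.
In check but a legal move exists → not checkmate.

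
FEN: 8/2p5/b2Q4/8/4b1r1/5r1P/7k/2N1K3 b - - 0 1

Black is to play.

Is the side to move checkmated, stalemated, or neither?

neither

Black to move; black king on h2.
In check: yes, from the white queen on d6.
Legal moves for Black: Kxh3, Kg2, Kh1, Kg1, Rgf4, Rgg3, Rff4, Rfg3, cxd6.
Black is in check but has 9 legal moves → neither.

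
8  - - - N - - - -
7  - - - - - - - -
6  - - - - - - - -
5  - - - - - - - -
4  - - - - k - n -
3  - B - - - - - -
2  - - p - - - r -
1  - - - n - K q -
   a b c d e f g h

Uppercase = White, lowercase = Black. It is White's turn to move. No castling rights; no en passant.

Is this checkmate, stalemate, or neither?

White to move; white king on f1.
In check: yes, from the black queen on g1.
King squares — e1: attacked by Qg1; g1: attacked by Rg2; e2: attacked by Rg2; f2: attacked by Nd1; g2: attacked by Qg1.
Legal moves for White: none.
In check with no legal moves → checkmate.

checkmate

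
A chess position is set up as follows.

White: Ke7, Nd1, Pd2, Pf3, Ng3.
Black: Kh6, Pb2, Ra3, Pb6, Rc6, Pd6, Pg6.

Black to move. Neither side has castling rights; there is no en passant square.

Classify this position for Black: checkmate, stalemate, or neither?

Black to move; black king on h6.
In check: no.
Legal moves for Black include: Kh7, Kg7, Kg5, Rc8, Rc7+, Rc5, Rc4, Rcc3, Rc2, Rc1, Ra8, Ra7+, Ra6, Ra5, Ra4, Rxf3, Re3+, Rd3, ... (list truncated; more exist).
Black has legal moves and is not in check → neither.

neither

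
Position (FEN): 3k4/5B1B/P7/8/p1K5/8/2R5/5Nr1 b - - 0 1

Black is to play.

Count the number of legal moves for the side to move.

Black to move; king on d8.
In check: no.
Legal moves: Kc8, Ke7, Kd7, Kc7, Rg8, Rg7, Rg6, Rg5, Rg4+, Rg3, Rg2, Rh1, Rxf1, a3.
Count: 14.

14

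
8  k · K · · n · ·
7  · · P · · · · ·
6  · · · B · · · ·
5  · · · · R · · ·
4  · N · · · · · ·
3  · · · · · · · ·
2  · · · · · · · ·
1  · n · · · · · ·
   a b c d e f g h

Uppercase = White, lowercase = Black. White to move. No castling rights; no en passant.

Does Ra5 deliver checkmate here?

yes

After Ra5: black king on a8; in check: yes, from the white rook on a5.
King squares — a7: attacked by Ra5; b7: attacked by Kc8; b8: attacked by Pc7.
Black has no legal moves → checkmate.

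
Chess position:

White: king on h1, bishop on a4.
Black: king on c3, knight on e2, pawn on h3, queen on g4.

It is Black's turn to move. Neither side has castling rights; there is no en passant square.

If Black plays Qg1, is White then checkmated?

After Qg1: white king on h1; in check: yes, from the black queen on g1.
King squares — g1: attacked by Ne2; g2: attacked by Qg1; h2: attacked by Qg1.
White has no legal moves → checkmate.

yes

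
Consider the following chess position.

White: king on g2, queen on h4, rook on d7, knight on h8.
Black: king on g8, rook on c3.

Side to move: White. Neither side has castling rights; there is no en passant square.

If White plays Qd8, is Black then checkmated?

After Qd8: black king on g8; in check: yes, from the white queen on d8.
King squares — f7: attacked by Rd7; g7: attacked by Rd7; h7: attacked by Rd7; f8: attacked by Qd8; h8: attacked by Qd8.
Black has no legal moves → checkmate.

yes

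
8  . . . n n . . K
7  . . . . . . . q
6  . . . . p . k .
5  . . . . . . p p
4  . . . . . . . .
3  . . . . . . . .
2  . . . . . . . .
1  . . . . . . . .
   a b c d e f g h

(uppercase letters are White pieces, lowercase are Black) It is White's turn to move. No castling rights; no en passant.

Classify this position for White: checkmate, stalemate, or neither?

checkmate

White to move; white king on h8.
In check: yes, from the black queen on h7.
King squares — g7: attacked by Kg6; h7: attacked by Kg6; g8: attacked by Qh7.
Legal moves for White: none.
In check with no legal moves → checkmate.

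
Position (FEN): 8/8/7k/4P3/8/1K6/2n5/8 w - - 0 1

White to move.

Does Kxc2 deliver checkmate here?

After Kxc2: black king on h6; in check: no.
Black is not in check, so this cannot be checkmate.

no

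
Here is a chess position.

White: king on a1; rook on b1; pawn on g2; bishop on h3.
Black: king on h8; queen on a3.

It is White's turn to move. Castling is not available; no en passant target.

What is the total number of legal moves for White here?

0

White to move; king on a1.
In check: yes, from the black queen on a3.
Legal moves: none.
Count: 0.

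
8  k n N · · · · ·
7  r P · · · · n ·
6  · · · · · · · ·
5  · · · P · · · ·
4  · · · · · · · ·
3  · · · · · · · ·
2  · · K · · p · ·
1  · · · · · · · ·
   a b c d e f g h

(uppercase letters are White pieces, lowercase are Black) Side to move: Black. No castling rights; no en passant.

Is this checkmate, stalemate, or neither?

Black to move; black king on a8.
In check: yes, from the white pawn on b7.
Legal moves for Black: Kxb7, Rxb7.
Black is in check but has 2 legal moves → neither.

neither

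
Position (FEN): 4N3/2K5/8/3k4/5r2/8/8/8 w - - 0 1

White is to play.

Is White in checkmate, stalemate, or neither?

White to move; white king on c7.
In check: no.
Legal moves for White: Ng7, Nf6+, Nd6, Kd8, Kc8, Kb8, Kd7, Kb7, Kb6.
White has 9 legal moves and is not in check → neither.

neither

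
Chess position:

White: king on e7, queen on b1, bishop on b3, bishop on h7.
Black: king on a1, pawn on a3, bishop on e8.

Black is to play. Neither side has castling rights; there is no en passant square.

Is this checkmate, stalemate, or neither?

checkmate

Black to move; black king on a1.
In check: yes, from the white queen on b1.
King squares — b1: attacked by Bh7; a2: attacked by Qb1; b2: attacked by Qb1.
Legal moves for Black: none.
In check with no legal moves → checkmate.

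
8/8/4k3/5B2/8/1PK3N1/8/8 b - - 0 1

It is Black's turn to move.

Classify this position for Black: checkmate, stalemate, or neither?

neither

Black to move; black king on e6.
In check: yes, from the white bishop on f5.
Legal moves for Black: Kf7, Ke7, Kf6, Kd6, Ke5, Kd5.
Black is in check but has 6 legal moves → neither.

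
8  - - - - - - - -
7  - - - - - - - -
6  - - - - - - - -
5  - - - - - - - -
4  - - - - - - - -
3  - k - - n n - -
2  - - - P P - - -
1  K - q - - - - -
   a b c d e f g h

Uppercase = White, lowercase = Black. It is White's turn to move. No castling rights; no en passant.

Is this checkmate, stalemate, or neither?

checkmate

White to move; white king on a1.
In check: yes, from the black queen on c1.
King squares — b1: attacked by Qc1; a2: attacked by Kb3; b2: attacked by Qc1.
Legal moves for White: none.
In check with no legal moves → checkmate.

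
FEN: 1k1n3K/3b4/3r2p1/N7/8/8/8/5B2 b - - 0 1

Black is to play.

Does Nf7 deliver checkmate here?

no

After Nf7: white king on h8; in check: yes, from the black knight on f7.
White has 3 legal replies: Kg8, Kh7, Kg7.
In check but a legal move exists → not checkmate.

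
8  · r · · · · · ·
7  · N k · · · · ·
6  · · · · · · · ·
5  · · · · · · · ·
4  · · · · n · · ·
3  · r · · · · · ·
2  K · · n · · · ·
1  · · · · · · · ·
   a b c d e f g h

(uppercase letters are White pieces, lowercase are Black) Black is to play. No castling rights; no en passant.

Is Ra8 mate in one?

After Ra8: white king on a2; in check: yes, from the black rook on a8.
White has 1 legal reply: Na5.
In check but a legal move exists → not checkmate.

no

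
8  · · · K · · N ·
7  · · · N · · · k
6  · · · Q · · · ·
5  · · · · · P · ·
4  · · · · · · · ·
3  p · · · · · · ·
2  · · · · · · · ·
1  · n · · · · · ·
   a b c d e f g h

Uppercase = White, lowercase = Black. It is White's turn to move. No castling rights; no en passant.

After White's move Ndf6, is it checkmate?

no

After Ndf6: black king on h7; in check: yes, from the white knight on f6.
Black has 2 legal replies: Kh8, Kg7.
In check but a legal move exists → not checkmate.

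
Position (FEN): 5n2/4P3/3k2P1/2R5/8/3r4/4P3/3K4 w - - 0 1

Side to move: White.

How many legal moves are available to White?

White to move; king on d1.
In check: yes, from the black rook on d3.
Legal moves: Kc2, Ke1, Kc1, exd3.
Count: 4.

4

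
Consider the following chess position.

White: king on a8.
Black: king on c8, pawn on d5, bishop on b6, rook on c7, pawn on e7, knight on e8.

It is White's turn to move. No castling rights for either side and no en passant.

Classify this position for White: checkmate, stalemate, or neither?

White to move; white king on a8.
In check: no.
King squares — a7: attacked by Bb6; b7: attacked by Rc7; b8: attacked by Kc8.
Legal moves for White: none.
Not in check and no legal moves → stalemate.

stalemate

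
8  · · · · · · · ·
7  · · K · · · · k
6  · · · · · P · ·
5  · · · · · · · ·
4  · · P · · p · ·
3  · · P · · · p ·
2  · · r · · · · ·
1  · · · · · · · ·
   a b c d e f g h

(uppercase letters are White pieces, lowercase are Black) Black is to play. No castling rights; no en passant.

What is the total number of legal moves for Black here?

15

Black to move; king on h7.
In check: no.
Legal moves: Kh8, Kg8, Kh6, Kg6, Rxc3, Rh2, Rg2, Rf2, Re2, Rd2, Rb2, Ra2, Rc1, f3, g2.
Count: 15.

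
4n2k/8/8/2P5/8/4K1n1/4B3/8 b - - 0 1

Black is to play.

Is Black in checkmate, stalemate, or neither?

Black to move; black king on h8.
In check: no.
Legal moves for Black: Kg8, Kh7, Kg7, Ng7, Nc7, Nf6, Nd6, Nh5, Nf5+, Ne4, Nxe2, Nh1, Nf1+.
Black has 13 legal moves and is not in check → neither.

neither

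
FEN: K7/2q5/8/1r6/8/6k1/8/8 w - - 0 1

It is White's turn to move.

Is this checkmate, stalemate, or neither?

White to move; white king on a8.
In check: no.
King squares — a7: attacked by Qc7; b7: attacked by Rb5; b8: attacked by Rb5.
Legal moves for White: none.
Not in check and no legal moves → stalemate.

stalemate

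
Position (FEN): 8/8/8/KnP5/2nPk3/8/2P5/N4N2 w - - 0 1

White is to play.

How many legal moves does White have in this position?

White to move; king on a5.
In check: yes, from the black knight on c4.
Legal moves: Ka6, Kxb5, Kb4, Ka4.
Count: 4.

4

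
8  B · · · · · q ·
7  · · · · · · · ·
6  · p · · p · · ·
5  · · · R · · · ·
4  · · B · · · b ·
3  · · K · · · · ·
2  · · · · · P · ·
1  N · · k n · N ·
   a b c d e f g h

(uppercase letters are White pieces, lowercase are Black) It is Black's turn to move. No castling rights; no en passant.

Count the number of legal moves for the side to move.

Black to move; king on d1.
In check: yes, from the white rook on d5.
Legal moves: Kc1, Nd3, exd5.
Count: 3.

3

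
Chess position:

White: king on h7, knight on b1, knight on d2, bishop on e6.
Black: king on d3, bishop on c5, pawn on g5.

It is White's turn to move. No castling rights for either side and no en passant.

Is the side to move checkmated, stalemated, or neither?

White to move; white king on h7.
In check: no.
Legal moves for White include: Kh8, Kg8, Kg7, Kh6, Kg6, Bg8, Bc8, Bf7, Bd7, Bf5+, Bd5, Bg4, Bc4+, Bh3, Bb3, Ba2, Ne4, Nc4, ... (list truncated; more exist).
White has legal moves and is not in check → neither.

neither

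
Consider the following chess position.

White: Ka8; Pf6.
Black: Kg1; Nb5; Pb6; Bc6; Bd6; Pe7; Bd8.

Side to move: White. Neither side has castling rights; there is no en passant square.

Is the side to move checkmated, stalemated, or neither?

checkmate

White to move; white king on a8.
In check: yes, from the black bishop on c6.
King squares — a7: attacked by Nb5; b7: attacked by Bc6; b8: attacked by Bd6.
Legal moves for White: none.
In check with no legal moves → checkmate.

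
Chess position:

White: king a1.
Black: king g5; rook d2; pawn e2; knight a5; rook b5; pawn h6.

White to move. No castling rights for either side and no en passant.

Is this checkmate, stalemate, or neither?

White to move; white king on a1.
In check: no.
King squares — b1: attacked by Rb5; a2: attacked by Rd2; b2: attacked by Rd2.
Legal moves for White: none.
Not in check and no legal moves → stalemate.

stalemate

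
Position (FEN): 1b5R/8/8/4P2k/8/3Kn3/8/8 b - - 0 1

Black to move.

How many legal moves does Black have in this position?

Black to move; king on h5.
In check: yes, from the white rook on h8.
Legal moves: Kg6, Kg5, Kg4.
Count: 3.

3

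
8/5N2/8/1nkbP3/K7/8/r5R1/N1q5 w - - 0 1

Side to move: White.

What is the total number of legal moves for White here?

White to move; king on a4.
In check: yes, from the black rook on a2.
Legal moves: Rxa2.
Count: 1.

1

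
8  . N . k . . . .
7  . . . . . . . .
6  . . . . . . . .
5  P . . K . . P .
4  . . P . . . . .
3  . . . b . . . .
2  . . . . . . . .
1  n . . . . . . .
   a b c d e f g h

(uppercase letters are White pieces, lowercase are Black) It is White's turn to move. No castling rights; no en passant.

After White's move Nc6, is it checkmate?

After Nc6: black king on d8; in check: yes, from the white knight on c6.
Black has 4 legal replies: Ke8, Kc8, Kd7, Kc7.
In check but a legal move exists → not checkmate.

no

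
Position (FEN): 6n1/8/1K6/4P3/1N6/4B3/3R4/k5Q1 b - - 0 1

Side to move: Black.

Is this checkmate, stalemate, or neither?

Black to move; black king on a1.
In check: yes, from the white queen on g1.
King squares — b1: attacked by Qg1; a2: attacked by Rd2; b2: attacked by Rd2.
Legal moves for Black: none.
In check with no legal moves → checkmate.

checkmate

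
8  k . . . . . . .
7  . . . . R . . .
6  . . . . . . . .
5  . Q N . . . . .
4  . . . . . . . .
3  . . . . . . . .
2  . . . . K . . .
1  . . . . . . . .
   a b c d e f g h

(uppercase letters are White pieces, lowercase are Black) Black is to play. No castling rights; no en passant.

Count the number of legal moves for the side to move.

Black to move; king on a8.
In check: no.
Legal moves: none.
Count: 0.

0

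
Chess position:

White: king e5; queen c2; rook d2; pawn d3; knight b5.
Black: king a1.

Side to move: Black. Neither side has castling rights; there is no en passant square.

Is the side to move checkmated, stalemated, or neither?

Black to move; black king on a1.
In check: no.
King squares — b1: attacked by Qc2; a2: attacked by Qc2; b2: attacked by Qc2.
Legal moves for Black: none.
Not in check and no legal moves → stalemate.

stalemate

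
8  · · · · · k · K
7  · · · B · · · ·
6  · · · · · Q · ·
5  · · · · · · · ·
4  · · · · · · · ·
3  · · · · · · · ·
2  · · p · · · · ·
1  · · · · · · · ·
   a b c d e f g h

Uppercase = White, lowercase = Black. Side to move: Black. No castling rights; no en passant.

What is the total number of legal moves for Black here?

Black to move; king on f8.
In check: yes, from the white queen on f6.
Legal moves: none.
Count: 0.

0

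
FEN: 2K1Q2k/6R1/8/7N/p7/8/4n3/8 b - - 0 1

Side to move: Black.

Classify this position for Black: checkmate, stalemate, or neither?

checkmate

Black to move; black king on h8.
In check: yes, from the white queen on e8.
King squares — g7: attacked by Nh5; h7: attacked by Rg7; g8: attacked by Rg7.
Legal moves for Black: none.
In check with no legal moves → checkmate.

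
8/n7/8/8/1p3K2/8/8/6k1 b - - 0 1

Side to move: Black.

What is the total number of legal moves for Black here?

9

Black to move; king on g1.
In check: no.
Legal moves: Nc8, Nc6, Nb5, Kh2, Kg2, Kf2, Kh1, Kf1, b3.
Count: 9.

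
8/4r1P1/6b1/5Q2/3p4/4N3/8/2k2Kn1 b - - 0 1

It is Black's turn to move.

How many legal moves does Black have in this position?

23

Black to move; king on c1.
In check: no.
Legal moves: Re8, Rxg7, Rf7, Rd7, Rc7, Rb7, Ra7, Re6, Re5, Re4, Rxe3, Be8, Bh7, Bf7, Bh5, Bxf5, Nh3, Nf3, Ne2, Kd2, Kb2, dxe3, d3.
Count: 23.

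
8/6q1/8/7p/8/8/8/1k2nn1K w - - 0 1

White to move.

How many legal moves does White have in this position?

0

White to move; king on h1.
In check: no.
Legal moves: none.
Count: 0.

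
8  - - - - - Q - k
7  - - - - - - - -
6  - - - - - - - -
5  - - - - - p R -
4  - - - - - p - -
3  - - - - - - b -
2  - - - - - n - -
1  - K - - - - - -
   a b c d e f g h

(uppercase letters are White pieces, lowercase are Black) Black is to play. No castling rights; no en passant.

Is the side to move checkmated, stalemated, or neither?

Black to move; black king on h8.
In check: yes, from the white queen on f8.
King squares — g7: attacked by Rg5; h7: available; g8: attacked by Rg5.
Legal moves for Black: Kh7.
Black is in check but has 1 legal move → neither.

neither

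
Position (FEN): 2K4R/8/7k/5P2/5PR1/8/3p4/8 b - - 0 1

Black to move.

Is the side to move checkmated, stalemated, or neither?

Black to move; black king on h6.
In check: yes, from the white rook on h8.
King squares — g5: attacked by Pf4; h5: attacked by Rh8; g6: attacked by Rg4; g7: attacked by Rg4; h7: attacked by Rh8.
Legal moves for Black: none.
In check with no legal moves → checkmate.

checkmate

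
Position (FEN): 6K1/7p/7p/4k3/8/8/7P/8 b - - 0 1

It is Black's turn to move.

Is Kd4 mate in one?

no

After Kd4: white king on g8; in check: no.
White is not in check, so this cannot be checkmate.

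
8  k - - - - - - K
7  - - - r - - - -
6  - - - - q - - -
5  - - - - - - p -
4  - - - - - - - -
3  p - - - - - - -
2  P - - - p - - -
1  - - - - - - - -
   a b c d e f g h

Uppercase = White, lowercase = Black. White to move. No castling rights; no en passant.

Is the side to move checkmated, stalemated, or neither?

White to move; white king on h8.
In check: no.
King squares — g7: attacked by Rd7; h7: attacked by Rd7; g8: attacked by Qe6.
Legal moves for White: none.
Not in check and no legal moves → stalemate.

stalemate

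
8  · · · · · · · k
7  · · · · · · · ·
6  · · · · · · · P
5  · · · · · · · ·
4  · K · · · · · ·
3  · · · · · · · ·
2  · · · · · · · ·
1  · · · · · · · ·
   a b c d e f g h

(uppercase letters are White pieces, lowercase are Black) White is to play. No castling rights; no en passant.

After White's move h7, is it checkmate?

After h7: black king on h8; in check: no.
Black is not in check, so this cannot be checkmate.

no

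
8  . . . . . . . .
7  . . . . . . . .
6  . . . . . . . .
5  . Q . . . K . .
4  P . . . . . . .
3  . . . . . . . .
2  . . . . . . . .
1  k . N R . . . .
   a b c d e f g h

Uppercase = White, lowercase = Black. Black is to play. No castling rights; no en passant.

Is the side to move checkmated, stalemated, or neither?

stalemate

Black to move; black king on a1.
In check: no.
King squares — b1: attacked by Qb5; a2: attacked by Nc1; b2: attacked by Qb5.
Legal moves for Black: none.
Not in check and no legal moves → stalemate.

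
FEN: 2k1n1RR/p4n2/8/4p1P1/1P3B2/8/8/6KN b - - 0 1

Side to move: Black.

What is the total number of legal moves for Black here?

14

Black to move; king on c8.
In check: no.
Legal moves: Kd8, Kb8, Kd7, Kc7, Kb7, Nxh8, Nd8, Nh6, Nd6, Nxg5, exf4, a6, e4, a5.
Count: 14.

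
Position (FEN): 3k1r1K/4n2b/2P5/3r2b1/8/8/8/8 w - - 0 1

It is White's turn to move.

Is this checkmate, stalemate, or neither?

neither

White to move; white king on h8.
In check: yes, from the black rook on f8.
King squares — g7: available; h7: available; g8: attacked by Ne7.
Legal moves for White: Kxh7, Kg7.
White is in check but has 2 legal moves → neither.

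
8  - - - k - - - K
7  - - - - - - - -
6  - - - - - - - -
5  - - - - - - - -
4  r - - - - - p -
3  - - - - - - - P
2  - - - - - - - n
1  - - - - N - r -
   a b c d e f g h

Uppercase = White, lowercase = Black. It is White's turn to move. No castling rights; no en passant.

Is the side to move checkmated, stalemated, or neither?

neither

White to move; white king on h8.
In check: no.
Legal moves for White: Kg8, Kh7, Kg7, Nf3, Nd3, Ng2, Nc2, hxg4, h4.
White has 9 legal moves and is not in check → neither.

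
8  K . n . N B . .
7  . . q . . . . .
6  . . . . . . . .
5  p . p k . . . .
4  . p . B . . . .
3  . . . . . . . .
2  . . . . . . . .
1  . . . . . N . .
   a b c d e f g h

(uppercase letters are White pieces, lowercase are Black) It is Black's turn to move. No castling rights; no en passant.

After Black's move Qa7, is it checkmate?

After Qa7: white king on a8; in check: yes, from the black queen on a7.
King squares — a7: attacked by Nc8; b7: attacked by Qa7; b8: attacked by Qa7.
White has no legal moves → checkmate.

yes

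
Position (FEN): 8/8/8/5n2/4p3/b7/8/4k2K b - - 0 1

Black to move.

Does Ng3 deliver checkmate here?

After Ng3: white king on h1; in check: yes, from the black knight on g3.
White has 3 legal replies: Kh2, Kg2, Kg1.
In check but a legal move exists → not checkmate.

no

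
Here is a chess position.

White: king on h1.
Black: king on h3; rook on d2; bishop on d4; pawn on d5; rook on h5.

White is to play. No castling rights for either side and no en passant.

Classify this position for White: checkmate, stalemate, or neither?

stalemate

White to move; white king on h1.
In check: no.
King squares — g1: attacked by Bd4; g2: attacked by Rd2; h2: attacked by Rd2.
Legal moves for White: none.
Not in check and no legal moves → stalemate.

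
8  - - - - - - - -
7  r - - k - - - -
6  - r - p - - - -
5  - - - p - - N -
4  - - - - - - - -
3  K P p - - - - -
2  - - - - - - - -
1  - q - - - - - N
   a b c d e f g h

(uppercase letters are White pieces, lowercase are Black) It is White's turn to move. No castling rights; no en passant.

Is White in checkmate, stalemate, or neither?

checkmate

White to move; white king on a3.
In check: yes, from the black rook on a7.
King squares — a2: attacked by Qb1; b2: attacked by Qb1; b3: own pawn; a4: attacked by Ra7; b4: attacked by Rb6.
Legal moves for White: none.
In check with no legal moves → checkmate.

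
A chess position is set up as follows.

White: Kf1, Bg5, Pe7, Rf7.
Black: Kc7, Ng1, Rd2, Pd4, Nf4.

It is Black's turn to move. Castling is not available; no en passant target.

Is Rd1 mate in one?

After Rd1: white king on f1; in check: yes, from the black rook on d1.
White has 1 legal reply: Kf2.
In check but a legal move exists → not checkmate.

no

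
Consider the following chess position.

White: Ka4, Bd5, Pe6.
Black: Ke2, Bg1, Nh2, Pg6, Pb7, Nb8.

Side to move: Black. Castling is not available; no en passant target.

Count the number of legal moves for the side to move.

Black to move; king on e2.
In check: no.
Legal moves: Nd7, Nc6, Na6, Ng4, Nf3, Nf1, Ke3, Kd3, Kf2, Kd2, Kf1, Ke1, Kd1, Ba7, Bb6, Bc5, Bd4, Be3, Bf2, b6, g5, b5+.
Count: 22.

22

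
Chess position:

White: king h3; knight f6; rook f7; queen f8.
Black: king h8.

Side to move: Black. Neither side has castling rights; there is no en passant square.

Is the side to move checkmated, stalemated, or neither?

checkmate

Black to move; black king on h8.
In check: yes, from the white queen on f8.
King squares — g7: attacked by Rf7; h7: attacked by Nf6; g8: attacked by Nf6.
Legal moves for Black: none.
In check with no legal moves → checkmate.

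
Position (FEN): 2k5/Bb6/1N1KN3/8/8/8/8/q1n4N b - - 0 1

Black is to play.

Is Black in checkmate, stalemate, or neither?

checkmate

Black to move; black king on c8.
In check: yes, from the white knight on b6.
King squares — b7: own bishop; c7: attacked by Kd6; d7: attacked by Nb6; b8: attacked by Ba7; d8: attacked by Ne6.
Legal moves for Black: none.
In check with no legal moves → checkmate.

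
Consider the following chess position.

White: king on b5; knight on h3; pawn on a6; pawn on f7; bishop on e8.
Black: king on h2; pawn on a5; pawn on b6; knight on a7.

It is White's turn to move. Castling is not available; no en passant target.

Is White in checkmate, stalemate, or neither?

neither

White to move; white king on b5.
In check: yes, from the black knight on a7.
King squares — a4: available; b4: attacked by Pa5; c4: available; a5: attacked by Pb6; c5: attacked by Pb6; a6: own pawn; b6: available; c6: attacked by Na7.
Legal moves for White: Kxb6, Kc4, Ka4.
White is in check but has 3 legal moves → neither.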